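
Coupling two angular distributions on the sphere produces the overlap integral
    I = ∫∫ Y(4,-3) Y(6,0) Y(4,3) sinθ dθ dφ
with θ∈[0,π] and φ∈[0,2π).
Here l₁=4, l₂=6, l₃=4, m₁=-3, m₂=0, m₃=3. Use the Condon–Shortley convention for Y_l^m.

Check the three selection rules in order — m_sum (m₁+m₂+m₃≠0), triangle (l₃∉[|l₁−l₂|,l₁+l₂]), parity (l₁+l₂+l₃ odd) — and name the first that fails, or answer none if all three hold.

Σmᵢ = 0  ✓
l₃∈[|l₁−l₂|,l₁+l₂]=[2,10], have l₃=4  ✓
Σlᵢ = 14 ⇒ even  ✓

none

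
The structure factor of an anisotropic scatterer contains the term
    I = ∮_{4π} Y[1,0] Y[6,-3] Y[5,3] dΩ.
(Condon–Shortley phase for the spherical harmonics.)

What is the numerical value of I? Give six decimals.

-0.212310

m-sum 0 ✓  L=12 even ✓  5≤5≤7 ✓
Π(2lᵢ+1) = 3×13×11 = 429
triangle coeff Δ(1,6,5) = 1/858
Σ_t [1,1]: t=1:−1/14400 = -1/14400
(3j)²=6/143 [(1 6 5; 0 0 0)], sign=+1
Σ_t [1,1]: t=1:−1/80640 = -1/80640
(3j)²=9/286 [(1 6 5; 0 -3 3)], sign=-1
⇒ 4πI² = 81/143
I = (-1)√(81/143/(4π)) = -0.21230956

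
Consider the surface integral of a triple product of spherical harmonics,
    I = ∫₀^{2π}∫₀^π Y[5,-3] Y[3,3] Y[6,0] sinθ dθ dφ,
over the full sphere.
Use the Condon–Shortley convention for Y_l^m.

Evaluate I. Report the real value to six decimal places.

Checks pass: Σm=0; 14 even; l₃=6∈[2,8].
(2·5+1)(2·3+1)(2·6+1) = 1001
Δ: 2! 8! 4! / 15! → 1/675675
sum: t=0:+1/8640 t=1:−1/2304 t=2:+1/8640 = -7/34560
3j²(5 3 6; 0 0 0) = Δ·Π!·Σ² = 7/429  (sign -1)
sum: t=2:+1/69120 = 1/69120
3j²(5 3 6; -3 3 0) = Δ·Π!·Σ² = 4/429  (sign +1)
combine: 4πI² = 1001·7/429·4/429 = 196/1287
take √, sign -1: I = -0.11008644

-0.110086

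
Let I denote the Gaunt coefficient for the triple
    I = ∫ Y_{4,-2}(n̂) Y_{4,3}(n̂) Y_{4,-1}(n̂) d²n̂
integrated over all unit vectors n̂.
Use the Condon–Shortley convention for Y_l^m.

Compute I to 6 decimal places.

-0.063661

Checks pass: Σm=0; 12 even; l₃=4∈[0,8].
(2·4+1)(2·4+1)(2·4+1) = 729
Δ: 4! 4! 4! / 13! → 1/450450
sum: t=0:+1/13824 t=1:−1/216 t=2:+1/64 t=3:−1/216 t=4:+1/13824 = 5/768
3j²(4 4 4; 0 0 0) = Δ·Π!·Σ² = 18/1001  (sign +1)
sum: t=3:−1/864 t=4:+1/576 = 1/1728
3j²(4 4 4; -2 3 -1) = Δ·Π!·Σ² = 5/1287  (sign -1)
combine: 4πI² = 729·18/1001·5/1287 = 7290/143143
take √, sign -1: I = -0.06366105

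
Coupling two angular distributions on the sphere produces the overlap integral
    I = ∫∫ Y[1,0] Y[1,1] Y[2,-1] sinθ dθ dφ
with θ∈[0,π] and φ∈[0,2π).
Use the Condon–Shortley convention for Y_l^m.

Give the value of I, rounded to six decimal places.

Rules hold: Σm=0, L=4 even, 0≤2≤2.
N = 3·3·5 = 45
Δ = 0!·2!·2!/5! = 1/30
Racah Σ t=0..0: t=0:+1/1 = 1/1
⇒ 3j(1 1 2; 0 0 0)² = 2/15, sgn +1
Racah Σ t=0..0: t=0:+1/2 = 1/2
⇒ 3j(1 1 2; 0 1 -1)² = 1/10, sgn -1
4πI² = N·(3j₀)²·(3jₘ)² = 3/5
I = -1·√(0.6/4π) = -0.21850969

-0.218510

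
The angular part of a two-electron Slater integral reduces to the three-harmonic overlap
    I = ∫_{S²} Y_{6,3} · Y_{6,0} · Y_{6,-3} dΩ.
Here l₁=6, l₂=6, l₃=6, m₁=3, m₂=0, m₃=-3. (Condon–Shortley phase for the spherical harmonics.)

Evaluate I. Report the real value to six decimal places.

0.123095

Rules hold: Σm=0, L=18 even, 0≤6≤12.
N = 13·13·13 = 2197
Δ = 6!·6!·6!/19! = 1/325909584
Racah Σ t=0..6: t=0:+1/373248000 t=1:−1/1728000 t=2:+1/110592 t=3:−1/46656 t=4:+1/110592 t=5:−1/1728000 t=6:+1/373248000 = -7/1555200
⇒ 3j(6 6 6; 0 0 0)² = 400/46189, sgn -1
Racah Σ t=0..3: t=0:+1/18662400 t=1:−1/691200 t=2:+1/276480 t=3:−1/933120 = 43/37324800
⇒ 3j(6 6 6; 3 0 -3)² = 1849/184756, sgn -1
4πI² = N·(3j₀)²·(3jₘ)² = 2403700/12623809
I = +1·√(0.19041/4π) = 0.12309488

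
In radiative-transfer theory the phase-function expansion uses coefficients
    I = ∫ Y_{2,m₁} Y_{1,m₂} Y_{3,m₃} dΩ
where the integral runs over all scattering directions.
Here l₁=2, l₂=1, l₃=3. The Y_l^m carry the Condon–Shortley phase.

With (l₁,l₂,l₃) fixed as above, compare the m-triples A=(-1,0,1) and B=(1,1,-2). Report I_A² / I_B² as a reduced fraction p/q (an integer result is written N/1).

Shared (l₁,l₂,l₃)=(2,1,3): N and (l;000)² cancel in I_A²/I_B².
A: Δ = 0!·4!·2!/7! = 1/105; Racah Σ t=0..0: t=0:+1/6 = 1/6; ⇒ 3j(2 1 3; -1 0 1)² = 8/105, sgn +1
B: Δ = 0!·4!·2!/7! = 1/105; Racah Σ t=0..0: t=0:+1/12 = 1/12; ⇒ 3j(2 1 3; 1 1 -2)² = 2/21, sgn -1
I_A²/I_B² = (8/105)/(2/21) = 4/5

4/5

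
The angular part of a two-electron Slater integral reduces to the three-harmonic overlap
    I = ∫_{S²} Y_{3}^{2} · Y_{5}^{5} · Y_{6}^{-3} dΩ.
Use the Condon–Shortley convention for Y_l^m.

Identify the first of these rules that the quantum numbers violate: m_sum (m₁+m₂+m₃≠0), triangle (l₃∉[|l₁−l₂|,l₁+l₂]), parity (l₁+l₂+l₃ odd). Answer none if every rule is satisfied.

m_sum

m₁+m₂+m₃ = 2 + 5 − 3 = 4  ✗
triangle: |3−5|=2 ≤ l₃=6 ≤ 3+5=8
parity: l₁+l₂+l₃ = 14 is even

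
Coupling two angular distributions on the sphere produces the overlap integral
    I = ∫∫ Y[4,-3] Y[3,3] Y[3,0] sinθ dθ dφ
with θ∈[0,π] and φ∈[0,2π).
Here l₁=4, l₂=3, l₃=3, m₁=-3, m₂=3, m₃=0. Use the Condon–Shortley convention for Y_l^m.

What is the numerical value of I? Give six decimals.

Rules hold: Σm=0, L=10 even, 1≤3≤7.
N = 9·7·7 = 441
Δ = 4!·4!·2!/11! = 1/34650
Racah Σ t=1..3: t=1:−1/72 t=2:+1/16 t=3:−1/72 = 5/144
⇒ 3j(4 3 3; 0 0 0)² = 2/77, sgn -1
Racah Σ t=4..4: t=4:+1/288 = 1/288
⇒ 3j(4 3 3; -3 3 0)² = 1/22, sgn -1
4πI² = N·(3j₀)²·(3jₘ)² = 63/121
I = +1·√(0.520661/4π) = 0.20355073

0.203551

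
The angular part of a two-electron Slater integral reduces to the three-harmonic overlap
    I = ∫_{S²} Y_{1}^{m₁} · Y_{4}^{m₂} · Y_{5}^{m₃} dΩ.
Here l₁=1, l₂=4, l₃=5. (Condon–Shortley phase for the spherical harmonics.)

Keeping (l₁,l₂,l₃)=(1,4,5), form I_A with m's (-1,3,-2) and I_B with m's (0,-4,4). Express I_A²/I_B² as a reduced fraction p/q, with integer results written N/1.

Shared (l₁,l₂,l₃)=(1,4,5): N and (l;000)² cancel in I_A²/I_B².
A: Δ = 0!·2!·8!/11! = 1/495; Racah Σ t=0..0: t=0:+1/10080 = 1/10080; ⇒ 3j(1 4 5; -1 3 -2)² = 1/165, sgn -1
B: Δ = 0!·2!·8!/11! = 1/495; Racah Σ t=0..0: t=0:+1/40320 = 1/40320; ⇒ 3j(1 4 5; 0 -4 4)² = 1/55, sgn -1
I_A²/I_B² = (1/165)/(1/55) = 1/3

1/3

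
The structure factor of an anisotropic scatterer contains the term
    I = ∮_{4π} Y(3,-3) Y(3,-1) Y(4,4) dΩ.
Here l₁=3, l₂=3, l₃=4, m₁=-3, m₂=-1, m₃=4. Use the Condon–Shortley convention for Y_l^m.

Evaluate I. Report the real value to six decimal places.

-0.166198

Rules hold: Σm=0, L=10 even, 0≤4≤6.
N = 7·7·9 = 441
Δ = 2!·4!·4!/11! = 1/34650
Racah Σ t=0..2: t=0:+1/72 t=1:−1/16 t=2:+1/72 = -5/144
⇒ 3j(3 3 4; 0 0 0)² = 2/77, sgn -1
Racah Σ t=2..2: t=2:+1/1152 = 1/1152
⇒ 3j(3 3 4; -3 -1 4)² = 1/33, sgn +1
4πI² = N·(3j₀)²·(3jₘ)² = 42/121
I = -1·√(0.347107/4π) = -0.16619847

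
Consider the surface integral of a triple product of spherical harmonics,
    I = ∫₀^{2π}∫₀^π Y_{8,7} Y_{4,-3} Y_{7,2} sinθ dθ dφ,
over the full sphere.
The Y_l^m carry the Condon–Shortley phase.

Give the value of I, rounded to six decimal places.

0.000000

Σmᵢ = 6 ≠ 0, so the φ-integral vanishes; I = 0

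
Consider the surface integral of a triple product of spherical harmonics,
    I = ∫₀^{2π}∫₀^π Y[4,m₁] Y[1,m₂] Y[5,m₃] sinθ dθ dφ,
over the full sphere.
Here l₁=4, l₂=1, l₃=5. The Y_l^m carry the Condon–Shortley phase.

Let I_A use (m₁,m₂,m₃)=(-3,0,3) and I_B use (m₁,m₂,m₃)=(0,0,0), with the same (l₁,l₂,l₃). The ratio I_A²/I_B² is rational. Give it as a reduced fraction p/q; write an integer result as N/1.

Shared (l₁,l₂,l₃)=(4,1,5): N and (l;000)² cancel in I_A²/I_B².
A: Δ = 0!·8!·2!/11! = 1/495; Racah Σ t=0..0: t=0:+1/5040 = 1/5040; ⇒ 3j(4 1 5; -3 0 3)² = 16/495, sgn +1
B: Δ = 0!·8!·2!/11! = 1/495; Racah Σ t=0..0: t=0:+1/576 = 1/576; ⇒ 3j(4 1 5; 0 0 0)² = 5/99, sgn -1
I_A²/I_B² = (16/495)/(5/99) = 16/25

16/25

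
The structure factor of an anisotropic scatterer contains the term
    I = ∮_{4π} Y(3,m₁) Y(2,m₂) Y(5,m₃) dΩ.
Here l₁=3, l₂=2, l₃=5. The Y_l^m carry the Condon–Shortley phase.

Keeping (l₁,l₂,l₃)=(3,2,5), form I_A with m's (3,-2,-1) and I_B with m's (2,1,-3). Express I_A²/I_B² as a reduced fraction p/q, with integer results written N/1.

Same 3,2,5: normalisation and zero-m 3j drop out of the ratio.
A: Δ: 0! 6! 4! / 11! → 1/2310; sum: t=0:+1/17280 = 1/17280; 3j²(3 2 5; 3 -2 -1) = Δ·Π!·Σ² = 1/2310  (sign +1)
B: Δ: 0! 6! 4! / 11! → 1/2310; sum: t=0:+1/720 = 1/720; 3j²(3 2 5; 2 1 -3) = Δ·Π!·Σ² = 8/165  (sign +1)
I_A²/I_B² = (1/2310)/(8/165) = 1/112

1/112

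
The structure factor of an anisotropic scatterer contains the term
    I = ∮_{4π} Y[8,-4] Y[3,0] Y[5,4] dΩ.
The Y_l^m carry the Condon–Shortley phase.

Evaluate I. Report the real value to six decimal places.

0.124544

Checks pass: Σm=0; 16 even; l₃=5∈[5,11].
(2·8+1)(2·3+1)(2·5+1) = 1309
Δ: 6! 10! 0! / 17! → 1/136136
sum: t=3:−1/518400 = -1/518400
3j²(8 3 5; 0 0 0) = Δ·Π!·Σ² = 56/2431  (sign +1)
sum: t=3:−1/13063680 = -1/13063680
3j²(8 3 5; -4 0 4) = Δ·Π!·Σ² = 10/1547  (sign +1)
combine: 4πI² = 1309·56/2431·10/1547 = 560/2873
take √, sign +1: I = 0.12454356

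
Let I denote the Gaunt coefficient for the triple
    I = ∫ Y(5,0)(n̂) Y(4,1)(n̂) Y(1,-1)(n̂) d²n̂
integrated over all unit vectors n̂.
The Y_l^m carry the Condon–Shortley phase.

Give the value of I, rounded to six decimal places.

Checks pass: Σm=0; 10 even; l₃=1∈[1,9].
(2·5+1)(2·4+1)(2·1+1) = 297
Δ: 8! 2! 0! / 11! → 1/495
sum: t=4:+1/576 = 1/576
3j²(5 4 1; 0 0 0) = Δ·Π!·Σ² = 5/99  (sign -1)
sum: t=5:−1/1440 = -1/1440
3j²(5 4 1; 0 1 -1) = Δ·Π!·Σ² = 2/99  (sign -1)
combine: 4πI² = 297·5/99·2/99 = 10/33
take √, sign +1: I = 0.15528807

0.155288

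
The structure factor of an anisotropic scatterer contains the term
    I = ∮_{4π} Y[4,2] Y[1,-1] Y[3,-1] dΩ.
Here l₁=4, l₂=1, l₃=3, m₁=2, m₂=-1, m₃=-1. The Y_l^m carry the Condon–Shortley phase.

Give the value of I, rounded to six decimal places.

0.238414

Checks pass: Σm=0; 8 even; l₃=3∈[3,5].
(2·4+1)(2·1+1)(2·3+1) = 189
Δ: 2! 6! 0! / 9! → 1/252
sum: t=1:−1/36 = -1/36
3j²(4 1 3; 0 0 0) = Δ·Π!·Σ² = 4/63  (sign +1)
sum: t=0:+1/96 = 1/96
3j²(4 1 3; 2 -1 -1) = Δ·Π!·Σ² = 5/84  (sign +1)
combine: 4πI² = 189·4/63·5/84 = 5/7
take √, sign +1: I = 0.23841361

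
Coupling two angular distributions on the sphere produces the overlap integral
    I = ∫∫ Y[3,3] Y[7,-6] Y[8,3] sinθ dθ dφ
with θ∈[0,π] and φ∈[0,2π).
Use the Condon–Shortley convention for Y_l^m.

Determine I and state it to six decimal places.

0.043419

Checks pass: Σm=0; 18 even; l₃=8∈[4,10].
(2·3+1)(2·7+1)(2·8+1) = 1785
Δ: 2! 4! 12! / 19! → 1/5290740
sum: t=0:+1/7257600 t=1:−1/2073600 t=2:+1/7257600 = -1/4838400
3j²(3 7 8; 0 0 0) = Δ·Π!·Σ² = 252/20995  (sign -1)
sum: t=0:+1/1916006400 = 1/1916006400
3j²(3 7 8; 3 -6 3) = Δ·Π!·Σ² = 5/4522  (sign -1)
combine: 4πI² = 1785·252/20995·5/4522 = 1890/79781
take √, sign +1: I = 0.04341864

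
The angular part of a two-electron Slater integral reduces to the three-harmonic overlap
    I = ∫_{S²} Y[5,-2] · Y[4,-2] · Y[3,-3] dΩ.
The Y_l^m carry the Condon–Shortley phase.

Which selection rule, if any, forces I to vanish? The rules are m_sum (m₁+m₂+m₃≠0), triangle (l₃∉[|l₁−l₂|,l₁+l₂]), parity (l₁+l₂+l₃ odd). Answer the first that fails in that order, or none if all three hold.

Σmᵢ = -7  ✗
l₃∈[|l₁−l₂|,l₁+l₂]=[1,9], have l₃=3
Σlᵢ = 12 ⇒ even

m_sum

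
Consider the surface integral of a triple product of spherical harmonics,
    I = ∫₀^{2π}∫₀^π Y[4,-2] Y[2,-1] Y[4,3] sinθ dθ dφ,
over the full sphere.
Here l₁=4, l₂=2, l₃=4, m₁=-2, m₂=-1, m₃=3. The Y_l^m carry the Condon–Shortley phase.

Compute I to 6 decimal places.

Checks pass: Σm=0; 10 even; l₃=4∈[2,6].
(2·4+1)(2·2+1)(2·4+1) = 405
Δ: 2! 6! 2! / 11! → 1/13860
sum: t=0:+1/192 t=1:−1/36 t=2:+1/192 = -5/288
3j²(4 2 4; 0 0 0) = Δ·Π!·Σ² = 20/693  (sign -1)
sum: t=0:+1/1440 t=1:−1/240 = -1/288
3j²(4 2 4; -2 -1 3) = Δ·Π!·Σ² = 5/132  (sign +1)
combine: 4πI² = 405·20/693·5/132 = 375/847
take √, sign -1: I = -0.18770204

-0.187702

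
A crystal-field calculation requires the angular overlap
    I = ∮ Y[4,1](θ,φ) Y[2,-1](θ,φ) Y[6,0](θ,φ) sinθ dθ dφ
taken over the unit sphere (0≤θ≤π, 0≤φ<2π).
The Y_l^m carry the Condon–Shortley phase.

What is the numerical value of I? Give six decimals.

0.174223

Checks pass: Σm=0; 12 even; l₃=6∈[2,6].
(2·4+1)(2·2+1)(2·6+1) = 585
Δ: 0! 8! 4! / 13! → 1/6435
sum: t=0:+1/2304 = 1/2304
3j²(4 2 6; 0 0 0) = Δ·Π!·Σ² = 5/143  (sign +1)
sum: t=0:+1/4320 = 1/4320
3j²(4 2 6; 1 -1 0) = Δ·Π!·Σ² = 8/429  (sign +1)
combine: 4πI² = 585·5/143·8/429 = 600/1573
take √, sign +1: I = 0.17422334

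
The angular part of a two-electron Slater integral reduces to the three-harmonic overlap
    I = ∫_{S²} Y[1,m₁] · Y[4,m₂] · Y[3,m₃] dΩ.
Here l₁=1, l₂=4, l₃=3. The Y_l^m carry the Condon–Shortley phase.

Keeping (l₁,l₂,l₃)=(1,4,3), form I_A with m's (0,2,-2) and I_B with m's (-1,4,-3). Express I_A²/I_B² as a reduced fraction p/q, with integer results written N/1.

l's match ⇒ only the (l;m) 3-j factors differ between A and B.
A: triangle coeff Δ(1,4,3) = 1/252; Σ_t [1,1]: t=1:−1/120 = -1/120; (3j)²=1/21 [(1 4 3; 0 2 -2)], sign=+1
B: triangle coeff Δ(1,4,3) = 1/252; Σ_t [2,2]: t=2:+1/1440 = 1/1440; (3j)²=1/9 [(1 4 3; -1 4 -3)], sign=+1
I_A²/I_B² = (1/21)/(1/9) = 3/7

3/7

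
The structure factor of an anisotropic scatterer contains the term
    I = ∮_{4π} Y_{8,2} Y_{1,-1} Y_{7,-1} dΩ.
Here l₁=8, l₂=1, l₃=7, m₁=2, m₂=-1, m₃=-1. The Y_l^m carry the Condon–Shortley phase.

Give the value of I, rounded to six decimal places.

m-sum 0 ✓  L=16 even ✓  7≤7≤9 ✓
Π(2lᵢ+1) = 17×3×15 = 765
triangle coeff Δ(8,1,7) = 1/2040
Σ_t [1,1]: t=1:−1/25401600 = -1/25401600
(3j)²=8/255 [(8 1 7; 0 0 0)], sign=+1
Σ_t [0,0]: t=0:+1/58060800 = 1/58060800
(3j)²=3/136 [(8 1 7; 2 -1 -1)], sign=+1
⇒ 4πI² = 9/17
I = (+1)√(9/17/(4π)) = 0.20525411

0.205254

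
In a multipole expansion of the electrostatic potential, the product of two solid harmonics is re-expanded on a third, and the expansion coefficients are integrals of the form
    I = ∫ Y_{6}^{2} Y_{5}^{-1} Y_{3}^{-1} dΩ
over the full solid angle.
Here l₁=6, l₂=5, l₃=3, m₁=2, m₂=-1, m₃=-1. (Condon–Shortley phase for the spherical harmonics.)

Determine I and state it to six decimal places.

0.134828

m-sum 0 ✓  L=14 even ✓  1≤3≤11 ✓
Π(2lᵢ+1) = 13×11×7 = 1001
triangle coeff Δ(6,5,3) = 1/675675
Σ_t [3,5]: t=3:−1/8640 t=4:+1/2304 t=5:−1/8640 = 7/34560
(3j)²=7/429 [(6 5 3; 0 0 0)], sign=-1
Σ_t [2,4]: t=2:+1/11520 t=3:−1/4320 t=4:+1/27648 = -1/9216
(3j)²=2/143 [(6 5 3; 2 -1 -1)], sign=-1
⇒ 4πI² = 98/429
I = (+1)√(98/429/(4π)) = 0.13482780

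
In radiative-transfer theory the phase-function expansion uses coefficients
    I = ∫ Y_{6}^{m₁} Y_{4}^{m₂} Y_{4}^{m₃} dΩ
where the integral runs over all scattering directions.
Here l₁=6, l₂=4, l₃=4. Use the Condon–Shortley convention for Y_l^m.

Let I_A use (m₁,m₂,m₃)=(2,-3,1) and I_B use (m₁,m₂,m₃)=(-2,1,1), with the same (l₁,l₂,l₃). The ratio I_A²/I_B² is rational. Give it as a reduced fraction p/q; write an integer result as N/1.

9/7

Same 6,4,4: normalisation and zero-m 3j drop out of the ratio.
A: Δ: 6! 6! 2! / 15! → 1/1261260; sum: t=0:+1/34560 t=1:−1/8640 = -1/11520; 3j²(6 4 4; 2 -3 1) = Δ·Π!·Σ² = 3/143  (sign +1)
B: Δ: 6! 6! 2! / 15! → 1/1261260; sum: t=3:−1/8640 t=4:+1/2304 t=5:−1/8640 = 7/34560; 3j²(6 4 4; -2 1 1) = Δ·Π!·Σ² = 7/429  (sign -1)
I_A²/I_B² = (3/143)/(7/429) = 9/7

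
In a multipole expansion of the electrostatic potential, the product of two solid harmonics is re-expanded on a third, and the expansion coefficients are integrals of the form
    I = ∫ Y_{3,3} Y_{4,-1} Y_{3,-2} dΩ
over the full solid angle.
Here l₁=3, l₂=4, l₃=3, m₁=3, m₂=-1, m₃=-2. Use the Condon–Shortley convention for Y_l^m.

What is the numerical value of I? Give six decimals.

0.140463

Rules hold: Σm=0, L=10 even, 1≤3≤7.
N = 7·9·7 = 441
Δ = 4!·2!·4!/11! = 1/34650
Racah Σ t=1..3: t=1:−1/72 t=2:+1/16 t=3:−1/72 = 5/144
⇒ 3j(3 4 3; 0 0 0)² = 2/77, sgn -1
Racah Σ t=0..0: t=0:+1/288 = 1/288
⇒ 3j(3 4 3; 3 -1 -2)² = 5/231, sgn -1
4πI² = N·(3j₀)²·(3jₘ)² = 30/121
I = +1·√(0.247934/4π) = 0.14046335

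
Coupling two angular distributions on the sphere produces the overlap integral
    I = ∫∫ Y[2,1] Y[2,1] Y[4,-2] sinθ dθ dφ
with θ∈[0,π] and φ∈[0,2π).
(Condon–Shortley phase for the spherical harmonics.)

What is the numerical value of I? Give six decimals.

0.254875

Rules hold: Σm=0, L=8 even, 0≤4≤4.
N = 5·5·9 = 225
Δ = 0!·4!·4!/9! = 1/630
Racah Σ t=0..0: t=0:+1/16 = 1/16
⇒ 3j(2 2 4; 0 0 0)² = 2/35, sgn +1
Racah Σ t=0..0: t=0:+1/36 = 1/36
⇒ 3j(2 2 4; 1 1 -2)² = 4/63, sgn +1
4πI² = N·(3j₀)²·(3jₘ)² = 40/49
I = +1·√(0.816327/4π) = 0.25487487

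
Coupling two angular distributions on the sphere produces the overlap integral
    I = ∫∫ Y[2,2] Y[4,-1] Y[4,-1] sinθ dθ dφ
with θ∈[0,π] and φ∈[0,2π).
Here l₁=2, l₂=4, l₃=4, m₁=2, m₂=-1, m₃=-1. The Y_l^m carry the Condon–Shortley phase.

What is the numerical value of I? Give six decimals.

0.200662

Checks pass: Σm=0; 10 even; l₃=4∈[2,6].
(2·2+1)(2·4+1)(2·4+1) = 405
Δ: 2! 2! 6! / 11! → 1/13860
sum: t=0:+1/192 t=1:−1/36 t=2:+1/192 = -5/288
3j²(2 4 4; 0 0 0) = Δ·Π!·Σ² = 20/693  (sign -1)
sum: t=0:+1/144 = 1/144
3j²(2 4 4; 2 -1 -1) = Δ·Π!·Σ² = 10/231  (sign -1)
combine: 4πI² = 405·20/693·10/231 = 3000/5929
take √, sign +1: I = 0.20066192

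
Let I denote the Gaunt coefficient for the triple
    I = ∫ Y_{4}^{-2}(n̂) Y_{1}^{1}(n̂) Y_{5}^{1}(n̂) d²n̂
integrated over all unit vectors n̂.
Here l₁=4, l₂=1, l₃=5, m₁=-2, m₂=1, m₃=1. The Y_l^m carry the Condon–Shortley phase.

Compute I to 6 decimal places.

m-sum 0 ✓  L=10 even ✓  3≤5≤5 ✓
Π(2lᵢ+1) = 9×3×11 = 297
triangle coeff Δ(4,1,5) = 1/495
Σ_t [0,0]: t=0:+1/576 = 1/576
(3j)²=5/99 [(4 1 5; 0 0 0)], sign=-1
Σ_t [0,0]: t=0:+1/2880 = 1/2880
(3j)²=2/165 [(4 1 5; -2 1 1)], sign=+1
⇒ 4πI² = 2/11
I = (-1)√(2/11/(4π)) = -0.12028562

-0.120286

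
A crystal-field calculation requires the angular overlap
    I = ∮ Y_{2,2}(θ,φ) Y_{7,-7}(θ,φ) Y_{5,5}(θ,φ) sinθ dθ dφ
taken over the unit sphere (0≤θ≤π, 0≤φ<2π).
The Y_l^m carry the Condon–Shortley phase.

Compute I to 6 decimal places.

-0.358536

m-sum 0 ✓  L=14 even ✓  5≤5≤9 ✓
Π(2lᵢ+1) = 5×15×11 = 825
triangle coeff Δ(2,7,5) = 1/15015
Σ_t [2,2]: t=2:+1/57600 = 1/57600
(3j)²=21/715 [(2 7 5; 0 0 0)], sign=-1
Σ_t [0,0]: t=0:+1/87091200 = 1/87091200
(3j)²=1/15 [(2 7 5; 2 -7 5)], sign=+1
⇒ 4πI² = 21/13
I = (-1)√(21/13/(4π)) = -0.35853622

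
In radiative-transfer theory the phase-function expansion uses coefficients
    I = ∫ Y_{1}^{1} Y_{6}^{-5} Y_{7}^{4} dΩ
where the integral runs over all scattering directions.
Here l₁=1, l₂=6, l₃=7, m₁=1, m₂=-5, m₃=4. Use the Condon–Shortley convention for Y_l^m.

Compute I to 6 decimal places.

0.060604

m-sum 0 ✓  L=14 even ✓  5≤7≤7 ✓
Π(2lᵢ+1) = 3×13×15 = 585
triangle coeff Δ(1,6,7) = 1/1365
Σ_t [0,0]: t=0:+1/518400 = 1/518400
(3j)²=7/195 [(1 6 7; 0 0 0)], sign=-1
Σ_t [0,0]: t=0:+1/79833600 = 1/79833600
(3j)²=1/455 [(1 6 7; 1 -5 4)], sign=-1
⇒ 4πI² = 3/65
I = (+1)√(3/65/(4π)) = 0.06060368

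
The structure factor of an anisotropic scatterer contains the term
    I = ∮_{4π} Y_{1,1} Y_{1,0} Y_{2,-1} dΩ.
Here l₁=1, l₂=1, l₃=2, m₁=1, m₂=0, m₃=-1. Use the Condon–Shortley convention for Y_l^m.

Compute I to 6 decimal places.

m-sum 0 ✓  L=4 even ✓  0≤2≤2 ✓
Π(2lᵢ+1) = 3×3×5 = 45
triangle coeff Δ(1,1,2) = 1/30
Σ_t [0,0]: t=0:+1/1 = 1/1
(3j)²=2/15 [(1 1 2; 0 0 0)], sign=+1
Σ_t [0,0]: t=0:+1/2 = 1/2
(3j)²=1/10 [(1 1 2; 1 0 -1)], sign=-1
⇒ 4πI² = 3/5
I = (-1)√(3/5/(4π)) = -0.21850969

-0.218510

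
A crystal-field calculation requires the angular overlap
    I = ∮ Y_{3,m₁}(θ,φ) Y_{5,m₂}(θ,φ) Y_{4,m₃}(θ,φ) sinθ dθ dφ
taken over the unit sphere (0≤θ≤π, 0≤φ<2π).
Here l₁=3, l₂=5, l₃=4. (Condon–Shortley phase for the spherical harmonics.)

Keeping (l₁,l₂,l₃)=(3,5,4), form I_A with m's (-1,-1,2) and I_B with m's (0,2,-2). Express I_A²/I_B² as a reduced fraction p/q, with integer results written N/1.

1849/84

Shared (l₁,l₂,l₃)=(3,5,4): N and (l;000)² cancel in I_A²/I_B².
A: Δ = 4!·2!·6!/13! = 1/180180; Racah Σ t=2..4: t=2:+1/384 t=3:−1/720 t=4:+1/34560 = 43/34560; ⇒ 3j(3 5 4; -1 -1 2)² = 1849/180180, sgn +1
B: Δ = 4!·2!·6!/13! = 1/180180; Racah Σ t=1..3: t=1:−1/8640 t=2:+1/480 t=3:−1/576 = 1/4320; ⇒ 3j(3 5 4; 0 2 -2)² = 1/2145, sgn +1
I_A²/I_B² = (1849/180180)/(1/2145) = 1849/84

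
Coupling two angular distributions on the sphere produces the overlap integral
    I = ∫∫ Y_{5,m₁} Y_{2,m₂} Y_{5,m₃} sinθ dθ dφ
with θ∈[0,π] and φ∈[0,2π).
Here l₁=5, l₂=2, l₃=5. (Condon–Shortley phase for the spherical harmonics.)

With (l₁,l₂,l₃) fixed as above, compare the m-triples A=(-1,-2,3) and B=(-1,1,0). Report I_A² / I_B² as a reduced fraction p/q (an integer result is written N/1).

112/5

Shared (l₁,l₂,l₃)=(5,2,5): N and (l;000)² cancel in I_A²/I_B².
A: Δ = 2!·8!·2!/13! = 1/38610; Racah Σ t=0..0: t=0:+1/5760 = 1/5760; ⇒ 3j(5 2 5; -1 -2 3)² = 56/2145, sgn +1
B: Δ = 2!·8!·2!/13! = 1/38610; Racah Σ t=1..2: t=1:−1/1440 t=2:+1/1152 = 1/5760; ⇒ 3j(5 2 5; -1 1 0)² = 1/858, sgn -1
I_A²/I_B² = (56/2145)/(1/858) = 112/5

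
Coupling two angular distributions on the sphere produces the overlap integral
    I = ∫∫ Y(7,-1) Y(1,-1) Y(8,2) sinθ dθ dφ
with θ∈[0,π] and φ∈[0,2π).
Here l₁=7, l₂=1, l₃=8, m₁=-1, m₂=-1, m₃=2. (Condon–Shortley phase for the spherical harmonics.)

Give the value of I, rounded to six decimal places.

m-sum 0 ✓  L=16 even ✓  6≤8≤8 ✓
Π(2lᵢ+1) = 15×3×17 = 765
triangle coeff Δ(7,1,8) = 1/2040
Σ_t [0,0]: t=0:+1/25401600 = 1/25401600
(3j)²=8/255 [(7 1 8; 0 0 0)], sign=+1
Σ_t [0,0]: t=0:+1/58060800 = 1/58060800
(3j)²=3/136 [(7 1 8; -1 -1 2)], sign=+1
⇒ 4πI² = 9/17
I = (+1)√(9/17/(4π)) = 0.20525411

0.205254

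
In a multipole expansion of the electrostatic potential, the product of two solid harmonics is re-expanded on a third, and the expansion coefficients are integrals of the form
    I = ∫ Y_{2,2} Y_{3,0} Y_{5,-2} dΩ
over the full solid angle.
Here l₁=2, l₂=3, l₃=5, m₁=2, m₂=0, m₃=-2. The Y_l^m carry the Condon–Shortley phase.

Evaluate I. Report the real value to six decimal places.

m-sum 0 ✓  L=10 even ✓  1≤5≤5 ✓
Π(2lᵢ+1) = 5×7×11 = 385
triangle coeff Δ(2,3,5) = 1/2310
Σ_t [0,0]: t=0:+1/144 = 1/144
(3j)²=10/231 [(2 3 5; 0 0 0)], sign=-1
Σ_t [0,0]: t=0:+1/864 = 1/864
(3j)²=1/66 [(2 3 5; 2 0 -2)], sign=-1
⇒ 4πI² = 25/99
I = (+1)√(25/99/(4π)) = 0.14175797

0.141758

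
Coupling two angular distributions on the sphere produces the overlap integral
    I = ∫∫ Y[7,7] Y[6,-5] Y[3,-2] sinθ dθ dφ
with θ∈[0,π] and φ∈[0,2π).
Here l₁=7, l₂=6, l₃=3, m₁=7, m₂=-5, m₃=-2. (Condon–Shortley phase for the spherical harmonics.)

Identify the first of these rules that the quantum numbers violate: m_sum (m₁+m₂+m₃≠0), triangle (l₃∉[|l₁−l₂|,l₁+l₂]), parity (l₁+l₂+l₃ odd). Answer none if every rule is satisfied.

none

azimuthal sum: 7 − 5 − 2 = 0  ✓
1 ≤ 3 ≤ 13 (triangle on l)  ✓
L = 7 + 6 + 3 = 16 (even)  ✓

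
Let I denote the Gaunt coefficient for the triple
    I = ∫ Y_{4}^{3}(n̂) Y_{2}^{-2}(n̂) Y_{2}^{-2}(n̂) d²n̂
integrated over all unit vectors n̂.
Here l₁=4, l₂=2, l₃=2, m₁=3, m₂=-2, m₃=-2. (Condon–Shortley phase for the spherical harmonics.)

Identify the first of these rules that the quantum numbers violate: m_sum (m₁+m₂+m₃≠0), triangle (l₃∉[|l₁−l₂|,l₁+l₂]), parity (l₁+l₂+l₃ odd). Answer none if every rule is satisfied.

Σmᵢ = -1  ✗
l₃∈[|l₁−l₂|,l₁+l₂]=[2,6], have l₃=2
Σlᵢ = 8 ⇒ even

m_sum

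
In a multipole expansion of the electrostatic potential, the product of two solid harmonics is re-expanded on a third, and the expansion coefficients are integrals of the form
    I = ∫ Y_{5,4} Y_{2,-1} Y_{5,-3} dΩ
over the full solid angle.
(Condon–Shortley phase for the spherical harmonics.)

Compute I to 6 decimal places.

Rules hold: Σm=0, L=12 even, 3≤5≤7.
N = 11·5·11 = 605
Δ = 2!·8!·2!/13! = 1/38610
Racah Σ t=0..2: t=0:+1/2880 t=1:−1/576 t=2:+1/2880 = -1/960
⇒ 3j(5 2 5; 0 0 0)² = 10/429, sgn +1
Racah Σ t=0..1: t=0:+1/10080 t=1:−1/80640 = 1/11520
⇒ 3j(5 2 5; 4 -1 -3)² = 49/1430, sgn +1
4πI² = N·(3j₀)²·(3jₘ)² = 245/507
I = +1·√(0.483235/4π) = 0.19609844

0.196098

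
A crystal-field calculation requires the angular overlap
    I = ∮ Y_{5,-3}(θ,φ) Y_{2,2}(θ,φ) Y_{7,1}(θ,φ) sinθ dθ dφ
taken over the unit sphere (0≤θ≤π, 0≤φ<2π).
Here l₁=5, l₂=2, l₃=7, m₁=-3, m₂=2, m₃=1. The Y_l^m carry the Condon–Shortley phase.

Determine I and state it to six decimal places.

Checks pass: Σm=0; 14 even; l₃=7∈[3,7].
(2·5+1)(2·2+1)(2·7+1) = 825
Δ: 0! 10! 4! / 15! → 1/15015
sum: t=0:+1/57600 = 1/57600
3j²(5 2 7; 0 0 0) = Δ·Π!·Σ² = 21/715  (sign -1)
sum: t=0:+1/1935360 = 1/1935360
3j²(5 2 7; -3 2 1) = Δ·Π!·Σ² = 1/1001  (sign +1)
combine: 4πI² = 825·21/715·1/1001 = 45/1859
take √, sign -1: I = -0.04388960

-0.043890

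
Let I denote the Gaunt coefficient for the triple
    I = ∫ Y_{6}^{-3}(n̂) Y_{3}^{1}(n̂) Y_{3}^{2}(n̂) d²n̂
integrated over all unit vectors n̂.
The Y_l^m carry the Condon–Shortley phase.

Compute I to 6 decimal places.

Checks pass: Σm=0; 12 even; l₃=3∈[3,9].
(2·6+1)(2·3+1)(2·3+1) = 637
Δ: 6! 6! 0! / 13! → 1/12012
sum: t=3:−1/1296 = -1/1296
3j²(6 3 3; 0 0 0) = Δ·Π!·Σ² = 100/3003  (sign +1)
sum: t=4:+1/5760 = 1/5760
3j²(6 3 3; -3 1 2) = Δ·Π!·Σ² = 9/286  (sign -1)
combine: 4πI² = 637·100/3003·9/286 = 1050/1573
take √, sign -1: I = -0.23047581

-0.230476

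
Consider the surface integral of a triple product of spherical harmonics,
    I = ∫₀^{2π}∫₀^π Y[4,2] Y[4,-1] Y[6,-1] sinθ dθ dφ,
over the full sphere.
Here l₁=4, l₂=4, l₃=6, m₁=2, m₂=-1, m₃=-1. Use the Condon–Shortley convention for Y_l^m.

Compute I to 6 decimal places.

Rules hold: Σm=0, L=14 even, 0≤6≤8.
N = 9·9·13 = 1053
Δ = 2!·6!·6!/15! = 1/1261260
Racah Σ t=0..2: t=0:+1/4608 t=1:−1/1296 t=2:+1/4608 = -7/20736
⇒ 3j(4 4 6; 0 0 0)² = 20/1287, sgn -1
Racah Σ t=0..2: t=0:+1/3456 t=1:−1/5760 t=2:+1/172800 = 7/57600
⇒ 3j(4 4 6; 2 -1 -1)² = 21/2860, sgn -1
4πI² = N·(3j₀)²·(3jₘ)² = 189/1573
I = +1·√(0.120153/4π) = 0.09778261

0.097783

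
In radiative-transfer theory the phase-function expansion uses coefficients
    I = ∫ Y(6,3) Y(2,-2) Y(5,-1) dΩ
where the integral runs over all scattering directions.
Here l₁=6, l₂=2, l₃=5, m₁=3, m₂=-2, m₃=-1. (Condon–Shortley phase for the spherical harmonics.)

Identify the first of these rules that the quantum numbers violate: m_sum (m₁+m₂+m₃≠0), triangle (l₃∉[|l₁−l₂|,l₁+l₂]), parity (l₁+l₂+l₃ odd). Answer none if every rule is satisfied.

azimuthal sum: 3 − 2 − 1 = 0  ✓
4 ≤ 5 ≤ 8 (triangle on l)  ✓
L = 6 + 2 + 5 = 13 (odd)  ✗

parity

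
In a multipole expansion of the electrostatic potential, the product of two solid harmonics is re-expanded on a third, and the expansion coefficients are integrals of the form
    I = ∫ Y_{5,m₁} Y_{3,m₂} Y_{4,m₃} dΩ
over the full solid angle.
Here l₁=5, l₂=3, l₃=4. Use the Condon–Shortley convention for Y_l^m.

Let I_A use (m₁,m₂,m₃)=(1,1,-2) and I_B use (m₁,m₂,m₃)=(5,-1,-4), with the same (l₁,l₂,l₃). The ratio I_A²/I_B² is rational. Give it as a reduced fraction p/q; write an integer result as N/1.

Same 5,3,4: normalisation and zero-m 3j drop out of the ratio.
A: Δ: 4! 6! 2! / 13! → 1/180180; sum: t=2:+1/384 t=3:−1/720 t=4:+1/34560 = 43/34560; 3j²(5 3 4; 1 1 -2) = Δ·Π!·Σ² = 1849/180180  (sign +1)
B: Δ: 4! 6! 2! / 13! → 1/180180; sum: t=0:+1/34560 = 1/34560; 3j²(5 3 4; 5 -1 -4) = Δ·Π!·Σ² = 14/429  (sign +1)
I_A²/I_B² = (1849/180180)/(14/429) = 1849/5880

1849/5880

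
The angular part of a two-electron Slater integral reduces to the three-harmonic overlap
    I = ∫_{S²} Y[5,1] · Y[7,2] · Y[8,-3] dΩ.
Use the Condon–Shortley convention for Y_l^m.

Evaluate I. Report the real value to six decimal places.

Rules hold: Σm=0, L=20 even, 2≤8≤12.
N = 11·15·17 = 2805
Δ = 4!·6!·10!/21! = 1/814773960
Racah Σ t=0..4: t=0:+1/87091200 t=1:−1/4976640 t=2:+1/2073600 t=3:−1/4976640 t=4:+1/87091200 = 1/9676800
⇒ 3j(5 7 8; 0 0 0)² = 360/46189, sgn +1
Racah Σ t=0..4: t=0:+1/418037760 t=1:−1/17418240 t=2:+1/5806080 t=3:−1/12441600 t=4:+1/248832000 = 61/1492992000
⇒ 3j(5 7 8; 1 2 -3)² = 3721/503880, sgn -1
4πI² = N·(3j₀)²·(3jₘ)² = 167445/1037153
I = -1·√(0.161447/4π) = -0.11334693

-0.113347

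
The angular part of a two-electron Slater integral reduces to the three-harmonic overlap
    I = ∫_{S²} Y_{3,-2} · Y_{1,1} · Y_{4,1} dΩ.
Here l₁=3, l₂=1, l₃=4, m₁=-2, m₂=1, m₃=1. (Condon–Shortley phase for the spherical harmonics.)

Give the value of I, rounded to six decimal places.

-0.106622

Checks pass: Σm=0; 8 even; l₃=4∈[2,4].
(2·3+1)(2·1+1)(2·4+1) = 189
Δ: 0! 6! 2! / 9! → 1/252
sum: t=0:+1/36 = 1/36
3j²(3 1 4; 0 0 0) = Δ·Π!·Σ² = 4/63  (sign +1)
sum: t=0:+1/240 = 1/240
3j²(3 1 4; -2 1 1) = Δ·Π!·Σ² = 1/84  (sign -1)
combine: 4πI² = 189·4/63·1/84 = 1/7
take √, sign -1: I = -0.10662181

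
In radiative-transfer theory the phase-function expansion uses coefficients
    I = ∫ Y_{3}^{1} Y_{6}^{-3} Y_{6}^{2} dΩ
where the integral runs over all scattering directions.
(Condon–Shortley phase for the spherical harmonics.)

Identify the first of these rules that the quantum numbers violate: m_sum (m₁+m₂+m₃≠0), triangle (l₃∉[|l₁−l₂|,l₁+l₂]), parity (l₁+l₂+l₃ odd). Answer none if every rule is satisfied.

parity

m₁+m₂+m₃ = 1 − 3 + 2 = 0  ✓
triangle: |3−6|=3 ≤ l₃=6 ≤ 3+6=9  ✓
parity: l₁+l₂+l₃ = 15 is odd  ✗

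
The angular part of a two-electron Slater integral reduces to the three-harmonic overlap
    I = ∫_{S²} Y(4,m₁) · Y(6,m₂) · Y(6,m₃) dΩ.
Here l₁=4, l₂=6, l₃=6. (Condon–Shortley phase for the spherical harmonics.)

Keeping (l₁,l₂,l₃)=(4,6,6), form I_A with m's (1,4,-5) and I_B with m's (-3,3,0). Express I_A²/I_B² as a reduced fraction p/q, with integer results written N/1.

55/294

Same 4,6,6: normalisation and zero-m 3j drop out of the ratio.
A: Δ: 4! 4! 8! / 17! → 1/15315300; sum: t=2:+1/967680 t=3:−1/725760 = -1/2903040; 3j²(4 6 6; 1 4 -5) = Δ·Π!·Σ² = 5/3094  (sign +1)
B: Δ: 4! 4! 8! / 17! → 1/15315300; sum: t=3:−1/207360 t=4:+1/103680 = 1/207360; 3j²(4 6 6; -3 3 0) = Δ·Π!·Σ² = 21/2431  (sign +1)
I_A²/I_B² = (5/3094)/(21/2431) = 55/294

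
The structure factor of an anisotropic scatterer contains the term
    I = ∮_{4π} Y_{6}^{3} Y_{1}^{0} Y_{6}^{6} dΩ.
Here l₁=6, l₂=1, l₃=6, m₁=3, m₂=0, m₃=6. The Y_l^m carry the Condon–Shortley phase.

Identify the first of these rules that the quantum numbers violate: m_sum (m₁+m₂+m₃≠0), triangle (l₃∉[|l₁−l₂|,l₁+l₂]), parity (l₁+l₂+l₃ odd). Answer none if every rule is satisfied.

Σmᵢ = 9  ✗
l₃∈[|l₁−l₂|,l₁+l₂]=[5,7], have l₃=6
Σlᵢ = 13 ⇒ odd

m_sum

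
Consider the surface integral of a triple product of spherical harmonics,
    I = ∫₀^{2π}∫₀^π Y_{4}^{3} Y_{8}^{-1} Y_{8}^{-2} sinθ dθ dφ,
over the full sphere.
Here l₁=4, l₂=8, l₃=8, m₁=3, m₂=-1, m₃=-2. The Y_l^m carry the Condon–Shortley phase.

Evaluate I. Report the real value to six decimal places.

Checks pass: Σm=0; 20 even; l₃=8∈[4,12].
(2·4+1)(2·8+1)(2·8+1) = 2601
Δ: 4! 4! 12! / 21! → 1/185175900
sum: t=0:+1/557383680 t=1:−1/21772800 t=2:+1/8294400 t=3:−1/21772800 t=4:+1/557383680 = 1/30965760
3j²(4 8 8; 0 0 0) = Δ·Π!·Σ² = 36/4199  (sign +1)
sum: t=0:+1/87091200 t=1:−1/74649600 = -1/522547200
3j²(4 8 8; 3 -1 -2) = Δ·Π!·Σ² = 2/4199  (sign -1)
combine: 4πI² = 2601·36/4199·2/4199 = 648/61009
take √, sign -1: I = -0.02907272

-0.029073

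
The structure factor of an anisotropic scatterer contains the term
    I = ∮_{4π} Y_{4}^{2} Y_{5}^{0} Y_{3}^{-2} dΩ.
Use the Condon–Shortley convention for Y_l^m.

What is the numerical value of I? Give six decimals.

-0.171327

Checks pass: Σm=0; 12 even; l₃=3∈[1,9].
(2·4+1)(2·5+1)(2·3+1) = 693
Δ: 6! 2! 4! / 13! → 1/180180
sum: t=2:+1/576 t=3:−1/144 t=4:+1/576 = -1/288
3j²(4 5 3; 0 0 0) = Δ·Π!·Σ² = 20/1001  (sign +1)
sum: t=1:−1/2880 t=2:+1/576 = 1/720
3j²(4 5 3; 2 0 -2) = Δ·Π!·Σ² = 80/3003  (sign -1)
combine: 4πI² = 693·20/1001·80/3003 = 4800/13013
take √, sign -1: I = -0.17132746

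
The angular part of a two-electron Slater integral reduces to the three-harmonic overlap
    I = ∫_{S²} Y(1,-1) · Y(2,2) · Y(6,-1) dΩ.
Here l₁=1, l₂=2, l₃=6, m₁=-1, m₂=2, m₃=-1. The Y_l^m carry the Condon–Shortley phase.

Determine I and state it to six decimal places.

0.000000

|1−2|≤6≤1+2 violated ⇒ I = 0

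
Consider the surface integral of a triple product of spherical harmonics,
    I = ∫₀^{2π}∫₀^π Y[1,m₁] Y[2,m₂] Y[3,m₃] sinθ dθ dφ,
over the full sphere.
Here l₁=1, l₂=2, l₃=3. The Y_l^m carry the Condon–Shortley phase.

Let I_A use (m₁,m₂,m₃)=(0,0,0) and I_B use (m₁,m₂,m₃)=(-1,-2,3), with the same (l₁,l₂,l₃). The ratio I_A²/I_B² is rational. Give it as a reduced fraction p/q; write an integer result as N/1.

3/5

Shared (l₁,l₂,l₃)=(1,2,3): N and (l;000)² cancel in I_A²/I_B².
A: Δ = 0!·2!·4!/7! = 1/105; Racah Σ t=0..0: t=0:+1/4 = 1/4; ⇒ 3j(1 2 3; 0 0 0)² = 3/35, sgn -1
B: Δ = 0!·2!·4!/7! = 1/105; Racah Σ t=0..0: t=0:+1/48 = 1/48; ⇒ 3j(1 2 3; -1 -2 3)² = 1/7, sgn +1
I_A²/I_B² = (3/35)/(1/7) = 3/5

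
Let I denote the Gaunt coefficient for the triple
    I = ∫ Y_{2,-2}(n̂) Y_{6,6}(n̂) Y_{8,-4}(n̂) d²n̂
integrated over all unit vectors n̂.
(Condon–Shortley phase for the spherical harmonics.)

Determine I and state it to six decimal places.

m-sum 0 ✓  L=16 even ✓  4≤8≤8 ✓
Π(2lᵢ+1) = 5×13×17 = 1105
triangle coeff Δ(2,6,8) = 1/30940
Σ_t [0,0]: t=0:+1/2073600 = 1/2073600
(3j)²=28/1105 [(2 6 8; 0 0 0)], sign=+1
Σ_t [0,0]: t=0:+1/11496038400 = 1/11496038400
(3j)²=1/30940 [(2 6 8; -2 6 -4)], sign=+1
⇒ 4πI² = 1/1105
I = (+1)√(1/1105/(4π)) = 0.00848621

0.008486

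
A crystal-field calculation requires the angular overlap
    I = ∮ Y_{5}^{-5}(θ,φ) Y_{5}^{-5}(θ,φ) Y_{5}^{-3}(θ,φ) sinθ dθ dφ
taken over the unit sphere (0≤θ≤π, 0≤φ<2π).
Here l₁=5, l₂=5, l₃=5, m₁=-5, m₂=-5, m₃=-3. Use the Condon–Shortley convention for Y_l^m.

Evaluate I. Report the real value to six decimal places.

-5 − 5 − 3 = -13 ≠ 0: azimuthal integral kills it; I = 0

0.000000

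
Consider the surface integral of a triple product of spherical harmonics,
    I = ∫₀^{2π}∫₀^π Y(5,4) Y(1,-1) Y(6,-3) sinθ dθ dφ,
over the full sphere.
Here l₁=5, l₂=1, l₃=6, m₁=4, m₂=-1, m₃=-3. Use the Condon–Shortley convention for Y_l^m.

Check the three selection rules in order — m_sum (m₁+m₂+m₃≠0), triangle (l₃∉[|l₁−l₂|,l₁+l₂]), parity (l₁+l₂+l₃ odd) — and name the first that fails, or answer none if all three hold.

m₁+m₂+m₃ = 4 − 1 − 3 = 0  ✓
triangle: |5−1|=4 ≤ l₃=6 ≤ 5+1=6  ✓
parity: l₁+l₂+l₃ = 12 is even  ✓

none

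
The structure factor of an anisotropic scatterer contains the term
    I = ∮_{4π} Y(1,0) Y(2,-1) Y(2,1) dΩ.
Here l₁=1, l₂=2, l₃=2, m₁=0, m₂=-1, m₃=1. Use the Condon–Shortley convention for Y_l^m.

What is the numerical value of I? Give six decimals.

Σlᵢ=5 odd — θ-integrand is odd under cosθ→−cosθ; I=0

0.000000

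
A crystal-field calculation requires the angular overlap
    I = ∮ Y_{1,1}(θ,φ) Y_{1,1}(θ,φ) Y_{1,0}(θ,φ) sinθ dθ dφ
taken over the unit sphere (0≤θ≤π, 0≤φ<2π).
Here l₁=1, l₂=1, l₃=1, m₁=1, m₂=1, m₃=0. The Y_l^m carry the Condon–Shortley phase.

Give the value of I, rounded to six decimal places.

0.000000

1 + 1 + 0 = 2 ≠ 0: azimuthal integral kills it; I = 0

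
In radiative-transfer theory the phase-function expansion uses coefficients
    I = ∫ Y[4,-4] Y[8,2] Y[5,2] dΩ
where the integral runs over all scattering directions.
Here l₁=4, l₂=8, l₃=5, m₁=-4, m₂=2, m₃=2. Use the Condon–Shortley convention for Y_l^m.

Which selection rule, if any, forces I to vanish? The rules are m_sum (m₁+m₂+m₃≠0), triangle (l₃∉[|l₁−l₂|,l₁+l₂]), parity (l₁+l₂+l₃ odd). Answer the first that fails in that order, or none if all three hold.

parity

Σmᵢ = 0  ✓
l₃∈[|l₁−l₂|,l₁+l₂]=[4,12], have l₃=5  ✓
Σlᵢ = 17 ⇒ odd  ✗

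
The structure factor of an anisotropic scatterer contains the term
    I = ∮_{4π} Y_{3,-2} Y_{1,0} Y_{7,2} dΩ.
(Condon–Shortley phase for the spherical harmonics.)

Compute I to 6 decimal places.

l₃=7 ∉ [2,4] — triangle fails ⇒ I = 0

0.000000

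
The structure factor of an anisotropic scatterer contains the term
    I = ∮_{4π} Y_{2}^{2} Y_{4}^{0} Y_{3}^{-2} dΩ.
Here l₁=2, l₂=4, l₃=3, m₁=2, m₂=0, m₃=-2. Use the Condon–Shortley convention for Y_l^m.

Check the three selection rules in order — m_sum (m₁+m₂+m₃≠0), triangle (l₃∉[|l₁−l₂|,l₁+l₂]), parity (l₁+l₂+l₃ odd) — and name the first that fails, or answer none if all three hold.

m₁+m₂+m₃ = 2 + 0 − 2 = 0  ✓
triangle: |2−4|=2 ≤ l₃=3 ≤ 2+4=6  ✓
parity: l₁+l₂+l₃ = 9 is odd  ✗

parity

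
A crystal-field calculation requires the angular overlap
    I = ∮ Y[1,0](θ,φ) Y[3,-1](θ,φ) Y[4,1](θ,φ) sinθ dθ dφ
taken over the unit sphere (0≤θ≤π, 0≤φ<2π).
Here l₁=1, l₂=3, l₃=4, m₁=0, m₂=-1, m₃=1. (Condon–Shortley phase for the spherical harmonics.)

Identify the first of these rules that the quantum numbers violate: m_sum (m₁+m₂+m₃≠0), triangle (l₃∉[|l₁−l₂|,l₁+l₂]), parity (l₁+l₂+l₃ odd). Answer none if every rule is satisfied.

none

azimuthal sum: 0 − 1 + 1 = 0  ✓
2 ≤ 4 ≤ 4 (triangle on l)  ✓
L = 1 + 3 + 4 = 8 (even)  ✓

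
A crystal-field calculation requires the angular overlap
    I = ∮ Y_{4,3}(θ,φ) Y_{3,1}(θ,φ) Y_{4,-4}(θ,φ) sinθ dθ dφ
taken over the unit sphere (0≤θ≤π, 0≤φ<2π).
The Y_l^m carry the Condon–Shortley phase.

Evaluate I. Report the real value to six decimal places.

0.000000

l₁+l₂+l₃=11 is odd: 3j(l;000)=0 ⇒ I=0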